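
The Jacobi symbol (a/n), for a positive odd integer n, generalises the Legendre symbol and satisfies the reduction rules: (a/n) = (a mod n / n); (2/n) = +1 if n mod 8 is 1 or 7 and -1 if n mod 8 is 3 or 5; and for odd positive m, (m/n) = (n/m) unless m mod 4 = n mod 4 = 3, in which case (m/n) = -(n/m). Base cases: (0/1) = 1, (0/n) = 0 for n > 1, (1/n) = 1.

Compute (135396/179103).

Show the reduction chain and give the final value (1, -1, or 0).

0

factor out 2^2: 135396 = 2^2·33849; with 179103 mod 8 = 7, (2/179103) = +1; sign now +1; continue with (33849/179103)
flip (33849/179103) -> (179103/33849): both odd, 33849 mod 4 = 1, 179103 mod 4 = 3, so the flip contributes +1; sign now +1
(179103/33849): 179103 mod 33849 = 9858, so (179103/33849) = (9858/33849)
factor out 2^1: 9858 = 2^1·4929; with 33849 mod 8 = 1, (2/33849) = +1; sign now +1; continue with (4929/33849)
flip (4929/33849) -> (33849/4929): both odd, 4929 mod 4 = 1, 33849 mod 4 = 1, so the flip contributes +1; sign now +1
(33849/4929): 33849 mod 4929 = 4275, so (33849/4929) = (4275/4929)
flip (4275/4929) -> (4929/4275): both odd, 4275 mod 4 = 3, 4929 mod 4 = 1, so the flip contributes +1; sign now +1
(4929/4275): 4929 mod 4275 = 654, so (4929/4275) = (654/4275)
factor out 2^1: 654 = 2^1·327; with 4275 mod 8 = 3, (2/4275) = -1; sign now -1; continue with (327/4275)
flip (327/4275) -> (4275/327): both odd, 327 mod 4 = 3, 4275 mod 4 = 3, so the flip contributes -1; sign now +1
(4275/327): 4275 mod 327 = 24, so (4275/327) = (24/327)
factor out 2^3: 24 = 2^3·3; with 327 mod 8 = 7, (2/327) = +1; sign now +1; continue with (3/327)
flip (3/327) -> (327/3): both odd, 3 mod 4 = 3, 327 mod 4 = 3, so the flip contributes -1; sign now -1
(327/3): 327 mod 3 = 0, so (327/3) = (0/3)
reached (0/3); gcd(a, n) > 1, so (0/3) = 0 and the symbol is 0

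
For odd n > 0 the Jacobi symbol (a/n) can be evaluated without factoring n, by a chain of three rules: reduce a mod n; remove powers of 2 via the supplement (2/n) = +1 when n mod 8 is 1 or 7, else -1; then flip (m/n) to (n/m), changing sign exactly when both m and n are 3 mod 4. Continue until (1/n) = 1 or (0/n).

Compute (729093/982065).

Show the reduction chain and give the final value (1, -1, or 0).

0

reciprocity: (729093/982065) = +1·(982065/729093) since 729093 mod 4 = 1, 982065 mod 4 = 1; sign now +1
(982065/729093) = (252972/729093)   [reduce mod 729093]
252972 = 2^2·63243; (2/729093) = -1 since 729093 mod 8 = 5, so (252972/729093) = (-1)^2·(63243/729093); sign now +1
reciprocity: (63243/729093) = +1·(729093/63243) since 63243 mod 4 = 3, 729093 mod 4 = 1; sign now +1
(729093/63243) = (33420/63243)   [reduce mod 63243]
33420 = 2^2·8355; (2/63243) = -1 since 63243 mod 8 = 3, so (33420/63243) = (-1)^2·(8355/63243); sign now +1
reciprocity: (8355/63243) = -1·(63243/8355) since 8355 mod 4 = 3, 63243 mod 4 = 3; sign now -1
(63243/8355) = (4758/8355)   [reduce mod 8355]
4758 = 2^1·2379; (2/8355) = -1 since 8355 mod 8 = 3, so (4758/8355) = (-1)^1·(2379/8355); sign now +1
reciprocity: (2379/8355) = -1·(8355/2379) since 2379 mod 4 = 3, 8355 mod 4 = 3; sign now -1
(8355/2379) = (1218/2379)   [reduce mod 2379]
1218 = 2^1·609; (2/2379) = -1 since 2379 mod 8 = 3, so (1218/2379) = (-1)^1·(609/2379); sign now +1
reciprocity: (609/2379) = +1·(2379/609) since 609 mod 4 = 1, 2379 mod 4 = 3; sign now +1
(2379/609) = (552/609)   [reduce mod 609]
552 = 2^3·69; (2/609) = +1 since 609 mod 8 = 1, so (552/609) = (+1)^3·(69/609); sign now +1
reciprocity: (69/609) = +1·(609/69) since 69 mod 4 = 1, 609 mod 4 = 1; sign now +1
(609/69) = (57/69)   [reduce mod 69]
reciprocity: (57/69) = +1·(69/57) since 57 mod 4 = 1, 69 mod 4 = 1; sign now +1
(69/57) = (12/57)   [reduce mod 57]
12 = 2^2·3; (2/57) = +1 since 57 mod 8 = 1, so (12/57) = (+1)^2·(3/57); sign now +1
reciprocity: (3/57) = +1·(57/3) since 3 mod 4 = 3, 57 mod 4 = 1; sign now +1
(57/3) = (0/3)   [reduce mod 3]
(0/3) = 0   [gcd(a, n) > 1]; final value = 0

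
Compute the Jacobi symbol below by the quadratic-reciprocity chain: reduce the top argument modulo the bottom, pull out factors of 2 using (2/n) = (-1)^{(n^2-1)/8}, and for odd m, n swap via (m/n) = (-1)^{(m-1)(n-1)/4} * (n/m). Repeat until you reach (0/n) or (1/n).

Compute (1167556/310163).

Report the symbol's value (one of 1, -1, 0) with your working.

(1167556/310163): 1167556 mod 310163 = 237067, so (1167556/310163) = (237067/310163)
flip (237067/310163) -> (310163/237067): both odd, 237067 mod 4 = 3, 310163 mod 4 = 3, so the flip contributes -1; sign now -1
(310163/237067): 310163 mod 237067 = 73096, so (310163/237067) = (73096/237067)
factor out 2^3: 73096 = 2^3·9137; with 237067 mod 8 = 3, (2/237067) = -1; sign now +1; continue with (9137/237067)
flip (9137/237067) -> (237067/9137): both odd, 9137 mod 4 = 1, 237067 mod 4 = 3, so the flip contributes +1; sign now +1
(237067/9137): 237067 mod 9137 = 8642, so (237067/9137) = (8642/9137)
factor out 2^1: 8642 = 2^1·4321; with 9137 mod 8 = 1, (2/9137) = +1; sign now +1; continue with (4321/9137)
flip (4321/9137) -> (9137/4321): both odd, 4321 mod 4 = 1, 9137 mod 4 = 1, so the flip contributes +1; sign now +1
(9137/4321): 9137 mod 4321 = 495, so (9137/4321) = (495/4321)
flip (495/4321) -> (4321/495): both odd, 495 mod 4 = 3, 4321 mod 4 = 1, so the flip contributes +1; sign now +1
(4321/495): 4321 mod 495 = 361, so (4321/495) = (361/495)
flip (361/495) -> (495/361): both odd, 361 mod 4 = 1, 495 mod 4 = 3, so the flip contributes +1; sign now +1
(495/361): 495 mod 361 = 134, so (495/361) = (134/361)
factor out 2^1: 134 = 2^1·67; with 361 mod 8 = 1, (2/361) = +1; sign now +1; continue with (67/361)
flip (67/361) -> (361/67): both odd, 67 mod 4 = 3, 361 mod 4 = 1, so the flip contributes +1; sign now +1
(361/67): 361 mod 67 = 26, so (361/67) = (26/67)
factor out 2^1: 26 = 2^1·13; with 67 mod 8 = 3, (2/67) = -1; sign now -1; continue with (13/67)
flip (13/67) -> (67/13): both odd, 13 mod 4 = 1, 67 mod 4 = 3, so the flip contributes +1; sign now -1
(67/13): 67 mod 13 = 2, so (67/13) = (2/13)
factor out 2^1: 2 = 2^1·1; with 13 mod 8 = 5, (2/13) = -1; sign now +1; continue with (1/13)
reached (1/13) = 1, so the symbol is +1

1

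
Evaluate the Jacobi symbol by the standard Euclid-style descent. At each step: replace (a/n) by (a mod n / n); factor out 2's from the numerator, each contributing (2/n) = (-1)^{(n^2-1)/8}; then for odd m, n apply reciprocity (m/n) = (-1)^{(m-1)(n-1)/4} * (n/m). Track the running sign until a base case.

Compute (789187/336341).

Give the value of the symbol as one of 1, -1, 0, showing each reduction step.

1

(789187/336341): 789187 mod 336341 = 116505, so (789187/336341) = (116505/336341)
flip (116505/336341) -> (336341/116505): both odd, 116505 mod 4 = 1, 336341 mod 4 = 1, so the flip contributes +1; sign now +1
(336341/116505): 336341 mod 116505 = 103331, so (336341/116505) = (103331/116505)
flip (103331/116505) -> (116505/103331): both odd, 103331 mod 4 = 3, 116505 mod 4 = 1, so the flip contributes +1; sign now +1
(116505/103331): 116505 mod 103331 = 13174, so (116505/103331) = (13174/103331)
factor out 2^1: 13174 = 2^1·6587; with 103331 mod 8 = 3, (2/103331) = -1; sign now -1; continue with (6587/103331)
flip (6587/103331) -> (103331/6587): both odd, 6587 mod 4 = 3, 103331 mod 4 = 3, so the flip contributes -1; sign now +1
(103331/6587): 103331 mod 6587 = 4526, so (103331/6587) = (4526/6587)
factor out 2^1: 4526 = 2^1·2263; with 6587 mod 8 = 3, (2/6587) = -1; sign now -1; continue with (2263/6587)
flip (2263/6587) -> (6587/2263): both odd, 2263 mod 4 = 3, 6587 mod 4 = 3, so the flip contributes -1; sign now +1
(6587/2263): 6587 mod 2263 = 2061, so (6587/2263) = (2061/2263)
flip (2061/2263) -> (2263/2061): both odd, 2061 mod 4 = 1, 2263 mod 4 = 3, so the flip contributes +1; sign now +1
(2263/2061): 2263 mod 2061 = 202, so (2263/2061) = (202/2061)
factor out 2^1: 202 = 2^1·101; with 2061 mod 8 = 5, (2/2061) = -1; sign now -1; continue with (101/2061)
flip (101/2061) -> (2061/101): both odd, 101 mod 4 = 1, 2061 mod 4 = 1, so the flip contributes +1; sign now -1
(2061/101): 2061 mod 101 = 41, so (2061/101) = (41/101)
flip (41/101) -> (101/41): both odd, 41 mod 4 = 1, 101 mod 4 = 1, so the flip contributes +1; sign now -1
(101/41): 101 mod 41 = 19, so (101/41) = (19/41)
flip (19/41) -> (41/19): both odd, 19 mod 4 = 3, 41 mod 4 = 1, so the flip contributes +1; sign now -1
(41/19): 41 mod 19 = 3, so (41/19) = (3/19)
flip (3/19) -> (19/3): both odd, 3 mod 4 = 3, 19 mod 4 = 3, so the flip contributes -1; sign now +1
(19/3): 19 mod 3 = 1, so (19/3) = (1/3)
reached (1/3) = 1, so the symbol is +1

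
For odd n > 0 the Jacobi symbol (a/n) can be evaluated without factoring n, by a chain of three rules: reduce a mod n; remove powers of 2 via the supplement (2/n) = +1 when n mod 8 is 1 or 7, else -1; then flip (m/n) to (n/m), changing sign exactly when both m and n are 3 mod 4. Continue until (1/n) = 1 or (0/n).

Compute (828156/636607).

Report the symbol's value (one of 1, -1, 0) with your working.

1

(828156/636607): 828156 mod 636607 = 191549, so (828156/636607) = (191549/636607)
flip (191549/636607) -> (636607/191549): both odd, 191549 mod 4 = 1, 636607 mod 4 = 3, so the flip contributes +1; sign now +1
(636607/191549): 636607 mod 191549 = 61960, so (636607/191549) = (61960/191549)
factor out 2^3: 61960 = 2^3·7745; with 191549 mod 8 = 5, (2/191549) = -1; sign now -1; continue with (7745/191549)
flip (7745/191549) -> (191549/7745): both odd, 7745 mod 4 = 1, 191549 mod 4 = 1, so the flip contributes +1; sign now -1
(191549/7745): 191549 mod 7745 = 5669, so (191549/7745) = (5669/7745)
flip (5669/7745) -> (7745/5669): both odd, 5669 mod 4 = 1, 7745 mod 4 = 1, so the flip contributes +1; sign now -1
(7745/5669): 7745 mod 5669 = 2076, so (7745/5669) = (2076/5669)
factor out 2^2: 2076 = 2^2·519; with 5669 mod 8 = 5, (2/5669) = -1; sign now -1; continue with (519/5669)
flip (519/5669) -> (5669/519): both odd, 519 mod 4 = 3, 5669 mod 4 = 1, so the flip contributes +1; sign now -1
(5669/519): 5669 mod 519 = 479, so (5669/519) = (479/519)
flip (479/519) -> (519/479): both odd, 479 mod 4 = 3, 519 mod 4 = 3, so the flip contributes -1; sign now +1
(519/479): 519 mod 479 = 40, so (519/479) = (40/479)
factor out 2^3: 40 = 2^3·5; with 479 mod 8 = 7, (2/479) = +1; sign now +1; continue with (5/479)
flip (5/479) -> (479/5): both odd, 5 mod 4 = 1, 479 mod 4 = 3, so the flip contributes +1; sign now +1
(479/5): 479 mod 5 = 4, so (479/5) = (4/5)
factor out 2^2: 4 = 2^2·1; with 5 mod 8 = 5, (2/5) = -1; sign now +1; continue with (1/5)
reached (1/5) = 1, so the symbol is +1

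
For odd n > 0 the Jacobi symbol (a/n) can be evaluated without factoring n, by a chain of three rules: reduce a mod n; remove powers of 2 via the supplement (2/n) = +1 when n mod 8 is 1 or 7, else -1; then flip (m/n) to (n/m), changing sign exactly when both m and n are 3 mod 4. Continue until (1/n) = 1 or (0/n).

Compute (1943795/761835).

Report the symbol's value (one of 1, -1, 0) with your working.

0

(1943795/761835): 1943795 mod 761835 = 420125, so (1943795/761835) = (420125/761835)
flip (420125/761835) -> (761835/420125): both odd, 420125 mod 4 = 1, 761835 mod 4 = 3, so the flip contributes +1; sign now +1
(761835/420125): 761835 mod 420125 = 341710, so (761835/420125) = (341710/420125)
factor out 2^1: 341710 = 2^1·170855; with 420125 mod 8 = 5, (2/420125) = -1; sign now -1; continue with (170855/420125)
flip (170855/420125) -> (420125/170855): both odd, 170855 mod 4 = 3, 420125 mod 4 = 1, so the flip contributes +1; sign now -1
(420125/170855): 420125 mod 170855 = 78415, so (420125/170855) = (78415/170855)
flip (78415/170855) -> (170855/78415): both odd, 78415 mod 4 = 3, 170855 mod 4 = 3, so the flip contributes -1; sign now +1
(170855/78415): 170855 mod 78415 = 14025, so (170855/78415) = (14025/78415)
flip (14025/78415) -> (78415/14025): both odd, 14025 mod 4 = 1, 78415 mod 4 = 3, so the flip contributes +1; sign now +1
(78415/14025): 78415 mod 14025 = 8290, so (78415/14025) = (8290/14025)
factor out 2^1: 8290 = 2^1·4145; with 14025 mod 8 = 1, (2/14025) = +1; sign now +1; continue with (4145/14025)
flip (4145/14025) -> (14025/4145): both odd, 4145 mod 4 = 1, 14025 mod 4 = 1, so the flip contributes +1; sign now +1
(14025/4145): 14025 mod 4145 = 1590, so (14025/4145) = (1590/4145)
factor out 2^1: 1590 = 2^1·795; with 4145 mod 8 = 1, (2/4145) = +1; sign now +1; continue with (795/4145)
flip (795/4145) -> (4145/795): both odd, 795 mod 4 = 3, 4145 mod 4 = 1, so the flip contributes +1; sign now +1
(4145/795): 4145 mod 795 = 170, so (4145/795) = (170/795)
factor out 2^1: 170 = 2^1·85; with 795 mod 8 = 3, (2/795) = -1; sign now -1; continue with (85/795)
flip (85/795) -> (795/85): both odd, 85 mod 4 = 1, 795 mod 4 = 3, so the flip contributes +1; sign now -1
(795/85): 795 mod 85 = 30, so (795/85) = (30/85)
factor out 2^1: 30 = 2^1·15; with 85 mod 8 = 5, (2/85) = -1; sign now +1; continue with (15/85)
flip (15/85) -> (85/15): both odd, 15 mod 4 = 3, 85 mod 4 = 1, so the flip contributes +1; sign now +1
(85/15): 85 mod 15 = 10, so (85/15) = (10/15)
factor out 2^1: 10 = 2^1·5; with 15 mod 8 = 7, (2/15) = +1; sign now +1; continue with (5/15)
flip (5/15) -> (15/5): both odd, 5 mod 4 = 1, 15 mod 4 = 3, so the flip contributes +1; sign now +1
(15/5): 15 mod 5 = 0, so (15/5) = (0/5)
reached (0/5); gcd(a, n) > 1, so (0/5) = 0 and the symbol is 0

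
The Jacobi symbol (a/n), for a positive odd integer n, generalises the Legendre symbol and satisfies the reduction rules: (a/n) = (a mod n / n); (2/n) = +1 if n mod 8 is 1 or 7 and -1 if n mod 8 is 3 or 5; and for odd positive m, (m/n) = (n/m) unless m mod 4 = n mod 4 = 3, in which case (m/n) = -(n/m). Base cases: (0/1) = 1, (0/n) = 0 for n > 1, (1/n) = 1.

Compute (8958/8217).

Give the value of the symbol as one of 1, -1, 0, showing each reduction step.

(8958/8217): 8958 mod 8217 = 741, so (8958/8217) = (741/8217)
flip (741/8217) -> (8217/741): both odd, 741 mod 4 = 1, 8217 mod 4 = 1, so the flip contributes +1; sign now +1
(8217/741): 8217 mod 741 = 66, so (8217/741) = (66/741)
factor out 2^1: 66 = 2^1·33; with 741 mod 8 = 5, (2/741) = -1; sign now -1; continue with (33/741)
flip (33/741) -> (741/33): both odd, 33 mod 4 = 1, 741 mod 4 = 1, so the flip contributes +1; sign now -1
(741/33): 741 mod 33 = 15, so (741/33) = (15/33)
flip (15/33) -> (33/15): both odd, 15 mod 4 = 3, 33 mod 4 = 1, so the flip contributes +1; sign now -1
(33/15): 33 mod 15 = 3, so (33/15) = (3/15)
flip (3/15) -> (15/3): both odd, 3 mod 4 = 3, 15 mod 4 = 3, so the flip contributes -1; sign now +1
(15/3): 15 mod 3 = 0, so (15/3) = (0/3)
reached (0/3); gcd(a, n) > 1, so (0/3) = 0 and the symbol is 0

0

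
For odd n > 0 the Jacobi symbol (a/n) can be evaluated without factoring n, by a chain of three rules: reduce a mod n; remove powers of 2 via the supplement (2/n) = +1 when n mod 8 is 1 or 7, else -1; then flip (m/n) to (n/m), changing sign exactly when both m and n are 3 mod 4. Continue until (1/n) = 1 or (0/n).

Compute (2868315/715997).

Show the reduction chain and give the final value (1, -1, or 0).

1

(2868315/715997): 2868315 mod 715997 = 4327, so (2868315/715997) = (4327/715997)
flip (4327/715997) -> (715997/4327): both odd, 4327 mod 4 = 3, 715997 mod 4 = 1, so the flip contributes +1; sign now +1
(715997/4327): 715997 mod 4327 = 2042, so (715997/4327) = (2042/4327)
factor out 2^1: 2042 = 2^1·1021; with 4327 mod 8 = 7, (2/4327) = +1; sign now +1; continue with (1021/4327)
flip (1021/4327) -> (4327/1021): both odd, 1021 mod 4 = 1, 4327 mod 4 = 3, so the flip contributes +1; sign now +1
(4327/1021): 4327 mod 1021 = 243, so (4327/1021) = (243/1021)
flip (243/1021) -> (1021/243): both odd, 243 mod 4 = 3, 1021 mod 4 = 1, so the flip contributes +1; sign now +1
(1021/243): 1021 mod 243 = 49, so (1021/243) = (49/243)
flip (49/243) -> (243/49): both odd, 49 mod 4 = 1, 243 mod 4 = 3, so the flip contributes +1; sign now +1
(243/49): 243 mod 49 = 47, so (243/49) = (47/49)
flip (47/49) -> (49/47): both odd, 47 mod 4 = 3, 49 mod 4 = 1, so the flip contributes +1; sign now +1
(49/47): 49 mod 47 = 2, so (49/47) = (2/47)
factor out 2^1: 2 = 2^1·1; with 47 mod 8 = 7, (2/47) = +1; sign now +1; continue with (1/47)
reached (1/47) = 1, so the symbol is +1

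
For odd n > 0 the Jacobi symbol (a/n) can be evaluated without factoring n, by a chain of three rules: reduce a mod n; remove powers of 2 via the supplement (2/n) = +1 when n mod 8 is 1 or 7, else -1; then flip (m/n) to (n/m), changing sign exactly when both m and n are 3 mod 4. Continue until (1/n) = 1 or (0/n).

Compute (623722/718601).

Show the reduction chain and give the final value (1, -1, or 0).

-1

factor out 2^1: 623722 = 2^1·311861; with 718601 mod 8 = 1, (2/718601) = +1; sign now +1; continue with (311861/718601)
flip (311861/718601) -> (718601/311861): both odd, 311861 mod 4 = 1, 718601 mod 4 = 1, so the flip contributes +1; sign now +1
(718601/311861): 718601 mod 311861 = 94879, so (718601/311861) = (94879/311861)
flip (94879/311861) -> (311861/94879): both odd, 94879 mod 4 = 3, 311861 mod 4 = 1, so the flip contributes +1; sign now +1
(311861/94879): 311861 mod 94879 = 27224, so (311861/94879) = (27224/94879)
factor out 2^3: 27224 = 2^3·3403; with 94879 mod 8 = 7, (2/94879) = +1; sign now +1; continue with (3403/94879)
flip (3403/94879) -> (94879/3403): both odd, 3403 mod 4 = 3, 94879 mod 4 = 3, so the flip contributes -1; sign now -1
(94879/3403): 94879 mod 3403 = 2998, so (94879/3403) = (2998/3403)
factor out 2^1: 2998 = 2^1·1499; with 3403 mod 8 = 3, (2/3403) = -1; sign now +1; continue with (1499/3403)
flip (1499/3403) -> (3403/1499): both odd, 1499 mod 4 = 3, 3403 mod 4 = 3, so the flip contributes -1; sign now -1
(3403/1499): 3403 mod 1499 = 405, so (3403/1499) = (405/1499)
flip (405/1499) -> (1499/405): both odd, 405 mod 4 = 1, 1499 mod 4 = 3, so the flip contributes +1; sign now -1
(1499/405): 1499 mod 405 = 284, so (1499/405) = (284/405)
factor out 2^2: 284 = 2^2·71; with 405 mod 8 = 5, (2/405) = -1; sign now -1; continue with (71/405)
flip (71/405) -> (405/71): both odd, 71 mod 4 = 3, 405 mod 4 = 1, so the flip contributes +1; sign now -1
(405/71): 405 mod 71 = 50, so (405/71) = (50/71)
factor out 2^1: 50 = 2^1·25; with 71 mod 8 = 7, (2/71) = +1; sign now -1; continue with (25/71)
flip (25/71) -> (71/25): both odd, 25 mod 4 = 1, 71 mod 4 = 3, so the flip contributes +1; sign now -1
(71/25): 71 mod 25 = 21, so (71/25) = (21/25)
flip (21/25) -> (25/21): both odd, 21 mod 4 = 1, 25 mod 4 = 1, so the flip contributes +1; sign now -1
(25/21): 25 mod 21 = 4, so (25/21) = (4/21)
factor out 2^2: 4 = 2^2·1; with 21 mod 8 = 5, (2/21) = -1; sign now -1; continue with (1/21)
reached (1/21) = 1, so the symbol is -1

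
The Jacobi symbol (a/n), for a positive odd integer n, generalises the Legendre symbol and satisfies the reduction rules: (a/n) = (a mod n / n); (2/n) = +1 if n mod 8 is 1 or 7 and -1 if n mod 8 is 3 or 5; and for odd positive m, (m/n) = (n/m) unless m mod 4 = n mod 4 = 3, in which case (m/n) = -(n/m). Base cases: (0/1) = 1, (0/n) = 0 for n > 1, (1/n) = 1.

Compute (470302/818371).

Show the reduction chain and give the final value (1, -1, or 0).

-1

470302 = 2^1·235151; (2/818371) = -1 since 818371 mod 8 = 3, so (470302/818371) = (-1)^1·(235151/818371); sign now -1
reciprocity: (235151/818371) = -1·(818371/235151) since 235151 mod 4 = 3, 818371 mod 4 = 3; sign now +1
(818371/235151) = (112918/235151)   [reduce mod 235151]
112918 = 2^1·56459; (2/235151) = +1 since 235151 mod 8 = 7, so (112918/235151) = (+1)^1·(56459/235151); sign now +1
reciprocity: (56459/235151) = -1·(235151/56459) since 56459 mod 4 = 3, 235151 mod 4 = 3; sign now -1
(235151/56459) = (9315/56459)   [reduce mod 56459]
reciprocity: (9315/56459) = -1·(56459/9315) since 9315 mod 4 = 3, 56459 mod 4 = 3; sign now +1
(56459/9315) = (569/9315)   [reduce mod 9315]
reciprocity: (569/9315) = +1·(9315/569) since 569 mod 4 = 1, 9315 mod 4 = 3; sign now +1
(9315/569) = (211/569)   [reduce mod 569]
reciprocity: (211/569) = +1·(569/211) since 211 mod 4 = 3, 569 mod 4 = 1; sign now +1
(569/211) = (147/211)   [reduce mod 211]
reciprocity: (147/211) = -1·(211/147) since 147 mod 4 = 3, 211 mod 4 = 3; sign now -1
(211/147) = (64/147)   [reduce mod 147]
64 = 2^6·1; (2/147) = -1 since 147 mod 8 = 3, so (64/147) = (-1)^6·(1/147); sign now -1
(1/147) = 1; final value = sign = -1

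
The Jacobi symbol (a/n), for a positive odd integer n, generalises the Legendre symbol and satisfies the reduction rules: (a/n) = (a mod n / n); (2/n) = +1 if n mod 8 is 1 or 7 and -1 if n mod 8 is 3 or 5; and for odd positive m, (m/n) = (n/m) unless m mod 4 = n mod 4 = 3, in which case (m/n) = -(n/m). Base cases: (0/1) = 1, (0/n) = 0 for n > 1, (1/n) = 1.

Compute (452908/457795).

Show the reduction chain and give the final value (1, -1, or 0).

452908 = 2^2·113227; (2/457795) = -1 since 457795 mod 8 = 3, so (452908/457795) = (-1)^2·(113227/457795); sign now +1
reciprocity: (113227/457795) = -1·(457795/113227) since 113227 mod 4 = 3, 457795 mod 4 = 3; sign now -1
(457795/113227) = (4887/113227)   [reduce mod 113227]
reciprocity: (4887/113227) = -1·(113227/4887) since 4887 mod 4 = 3, 113227 mod 4 = 3; sign now +1
(113227/4887) = (826/4887)   [reduce mod 4887]
826 = 2^1·413; (2/4887) = +1 since 4887 mod 8 = 7, so (826/4887) = (+1)^1·(413/4887); sign now +1
reciprocity: (413/4887) = +1·(4887/413) since 413 mod 4 = 1, 4887 mod 4 = 3; sign now +1
(4887/413) = (344/413)   [reduce mod 413]
344 = 2^3·43; (2/413) = -1 since 413 mod 8 = 5, so (344/413) = (-1)^3·(43/413); sign now -1
reciprocity: (43/413) = +1·(413/43) since 43 mod 4 = 3, 413 mod 4 = 1; sign now -1
(413/43) = (26/43)   [reduce mod 43]
26 = 2^1·13; (2/43) = -1 since 43 mod 8 = 3, so (26/43) = (-1)^1·(13/43); sign now +1
reciprocity: (13/43) = +1·(43/13) since 13 mod 4 = 1, 43 mod 4 = 3; sign now +1
(43/13) = (4/13)   [reduce mod 13]
4 = 2^2·1; (2/13) = -1 since 13 mod 8 = 5, so (4/13) = (-1)^2·(1/13); sign now +1
(1/13) = 1; final value = sign = +1

1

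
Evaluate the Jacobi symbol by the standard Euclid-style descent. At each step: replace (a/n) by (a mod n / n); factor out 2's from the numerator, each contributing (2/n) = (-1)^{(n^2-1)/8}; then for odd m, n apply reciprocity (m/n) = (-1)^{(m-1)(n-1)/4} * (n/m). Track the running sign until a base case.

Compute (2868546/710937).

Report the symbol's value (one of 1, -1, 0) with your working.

0

(2868546/710937) = (24798/710937)   [reduce mod 710937]
24798 = 2^1·12399; (2/710937) = +1 since 710937 mod 8 = 1, so (24798/710937) = (+1)^1·(12399/710937); sign now +1
reciprocity: (12399/710937) = +1·(710937/12399) since 12399 mod 4 = 3, 710937 mod 4 = 1; sign now +1
(710937/12399) = (4194/12399)   [reduce mod 12399]
4194 = 2^1·2097; (2/12399) = +1 since 12399 mod 8 = 7, so (4194/12399) = (+1)^1·(2097/12399); sign now +1
reciprocity: (2097/12399) = +1·(12399/2097) since 2097 mod 4 = 1, 12399 mod 4 = 3; sign now +1
(12399/2097) = (1914/2097)   [reduce mod 2097]
1914 = 2^1·957; (2/2097) = +1 since 2097 mod 8 = 1, so (1914/2097) = (+1)^1·(957/2097); sign now +1
reciprocity: (957/2097) = +1·(2097/957) since 957 mod 4 = 1, 2097 mod 4 = 1; sign now +1
(2097/957) = (183/957)   [reduce mod 957]
reciprocity: (183/957) = +1·(957/183) since 183 mod 4 = 3, 957 mod 4 = 1; sign now +1
(957/183) = (42/183)   [reduce mod 183]
42 = 2^1·21; (2/183) = +1 since 183 mod 8 = 7, so (42/183) = (+1)^1·(21/183); sign now +1
reciprocity: (21/183) = +1·(183/21) since 21 mod 4 = 1, 183 mod 4 = 3; sign now +1
(183/21) = (15/21)   [reduce mod 21]
reciprocity: (15/21) = +1·(21/15) since 15 mod 4 = 3, 21 mod 4 = 1; sign now +1
(21/15) = (6/15)   [reduce mod 15]
6 = 2^1·3; (2/15) = +1 since 15 mod 8 = 7, so (6/15) = (+1)^1·(3/15); sign now +1
reciprocity: (3/15) = -1·(15/3) since 3 mod 4 = 3, 15 mod 4 = 3; sign now -1
(15/3) = (0/3)   [reduce mod 3]
(0/3) = 0   [gcd(a, n) > 1]; final value = 0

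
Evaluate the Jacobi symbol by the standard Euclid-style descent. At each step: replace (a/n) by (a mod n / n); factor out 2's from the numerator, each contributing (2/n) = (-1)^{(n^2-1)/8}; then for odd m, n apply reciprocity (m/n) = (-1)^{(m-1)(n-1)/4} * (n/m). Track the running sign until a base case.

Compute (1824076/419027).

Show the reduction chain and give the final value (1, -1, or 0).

(1824076/419027) = (147968/419027)   [reduce mod 419027]
147968 = 2^9·289; (2/419027) = -1 since 419027 mod 8 = 3, so (147968/419027) = (-1)^9·(289/419027); sign now -1
reciprocity: (289/419027) = +1·(419027/289) since 289 mod 4 = 1, 419027 mod 4 = 3; sign now -1
(419027/289) = (266/289)   [reduce mod 289]
266 = 2^1·133; (2/289) = +1 since 289 mod 8 = 1, so (266/289) = (+1)^1·(133/289); sign now -1
reciprocity: (133/289) = +1·(289/133) since 133 mod 4 = 1, 289 mod 4 = 1; sign now -1
(289/133) = (23/133)   [reduce mod 133]
reciprocity: (23/133) = +1·(133/23) since 23 mod 4 = 3, 133 mod 4 = 1; sign now -1
(133/23) = (18/23)   [reduce mod 23]
18 = 2^1·9; (2/23) = +1 since 23 mod 8 = 7, so (18/23) = (+1)^1·(9/23); sign now -1
reciprocity: (9/23) = +1·(23/9) since 9 mod 4 = 1, 23 mod 4 = 3; sign now -1
(23/9) = (5/9)   [reduce mod 9]
reciprocity: (5/9) = +1·(9/5) since 5 mod 4 = 1, 9 mod 4 = 1; sign now -1
(9/5) = (4/5)   [reduce mod 5]
4 = 2^2·1; (2/5) = -1 since 5 mod 8 = 5, so (4/5) = (-1)^2·(1/5); sign now -1
(1/5) = 1; final value = sign = -1

-1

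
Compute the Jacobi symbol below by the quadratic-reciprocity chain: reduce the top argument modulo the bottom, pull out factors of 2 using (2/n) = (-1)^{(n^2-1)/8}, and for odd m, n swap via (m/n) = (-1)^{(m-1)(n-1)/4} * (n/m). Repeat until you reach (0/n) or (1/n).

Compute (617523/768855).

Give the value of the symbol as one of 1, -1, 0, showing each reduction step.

0

reciprocity: (617523/768855) = -1·(768855/617523) since 617523 mod 4 = 3, 768855 mod 4 = 3; sign now -1
(768855/617523) = (151332/617523)   [reduce mod 617523]
151332 = 2^2·37833; (2/617523) = -1 since 617523 mod 8 = 3, so (151332/617523) = (-1)^2·(37833/617523); sign now -1
reciprocity: (37833/617523) = +1·(617523/37833) since 37833 mod 4 = 1, 617523 mod 4 = 3; sign now -1
(617523/37833) = (12195/37833)   [reduce mod 37833]
reciprocity: (12195/37833) = +1·(37833/12195) since 12195 mod 4 = 3, 37833 mod 4 = 1; sign now -1
(37833/12195) = (1248/12195)   [reduce mod 12195]
1248 = 2^5·39; (2/12195) = -1 since 12195 mod 8 = 3, so (1248/12195) = (-1)^5·(39/12195); sign now +1
reciprocity: (39/12195) = -1·(12195/39) since 39 mod 4 = 3, 12195 mod 4 = 3; sign now -1
(12195/39) = (27/39)   [reduce mod 39]
reciprocity: (27/39) = -1·(39/27) since 27 mod 4 = 3, 39 mod 4 = 3; sign now +1
(39/27) = (12/27)   [reduce mod 27]
12 = 2^2·3; (2/27) = -1 since 27 mod 8 = 3, so (12/27) = (-1)^2·(3/27); sign now +1
reciprocity: (3/27) = -1·(27/3) since 3 mod 4 = 3, 27 mod 4 = 3; sign now -1
(27/3) = (0/3)   [reduce mod 3]
(0/3) = 0   [gcd(a, n) > 1]; final value = 0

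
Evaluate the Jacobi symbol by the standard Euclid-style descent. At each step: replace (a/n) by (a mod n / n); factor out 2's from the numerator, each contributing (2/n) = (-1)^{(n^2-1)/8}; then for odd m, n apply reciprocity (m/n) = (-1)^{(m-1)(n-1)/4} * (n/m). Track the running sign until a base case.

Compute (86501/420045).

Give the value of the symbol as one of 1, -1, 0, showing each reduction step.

reciprocity: (86501/420045) = +1·(420045/86501) since 86501 mod 4 = 1, 420045 mod 4 = 1; sign now +1
(420045/86501) = (74041/86501)   [reduce mod 86501]
reciprocity: (74041/86501) = +1·(86501/74041) since 74041 mod 4 = 1, 86501 mod 4 = 1; sign now +1
(86501/74041) = (12460/74041)   [reduce mod 74041]
12460 = 2^2·3115; (2/74041) = +1 since 74041 mod 8 = 1, so (12460/74041) = (+1)^2·(3115/74041); sign now +1
reciprocity: (3115/74041) = +1·(74041/3115) since 3115 mod 4 = 3, 74041 mod 4 = 1; sign now +1
(74041/3115) = (2396/3115)   [reduce mod 3115]
2396 = 2^2·599; (2/3115) = -1 since 3115 mod 8 = 3, so (2396/3115) = (-1)^2·(599/3115); sign now +1
reciprocity: (599/3115) = -1·(3115/599) since 599 mod 4 = 3, 3115 mod 4 = 3; sign now -1
(3115/599) = (120/599)   [reduce mod 599]
120 = 2^3·15; (2/599) = +1 since 599 mod 8 = 7, so (120/599) = (+1)^3·(15/599); sign now -1
reciprocity: (15/599) = -1·(599/15) since 15 mod 4 = 3, 599 mod 4 = 3; sign now +1
(599/15) = (14/15)   [reduce mod 15]
14 = 2^1·7; (2/15) = +1 since 15 mod 8 = 7, so (14/15) = (+1)^1·(7/15); sign now +1
reciprocity: (7/15) = -1·(15/7) since 7 mod 4 = 3, 15 mod 4 = 3; sign now -1
(15/7) = (1/7)   [reduce mod 7]
(1/7) = 1; final value = sign = -1

-1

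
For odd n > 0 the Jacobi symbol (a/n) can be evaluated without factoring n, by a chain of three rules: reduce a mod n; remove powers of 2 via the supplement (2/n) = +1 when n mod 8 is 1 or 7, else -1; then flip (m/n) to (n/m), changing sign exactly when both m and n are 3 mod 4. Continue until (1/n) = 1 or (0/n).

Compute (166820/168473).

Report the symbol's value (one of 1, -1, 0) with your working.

166820 = 2^2·41705; (2/168473) = +1 since 168473 mod 8 = 1, so (166820/168473) = (+1)^2·(41705/168473); sign now +1
reciprocity: (41705/168473) = +1·(168473/41705) since 41705 mod 4 = 1, 168473 mod 4 = 1; sign now +1
(168473/41705) = (1653/41705)   [reduce mod 41705]
reciprocity: (1653/41705) = +1·(41705/1653) since 1653 mod 4 = 1, 41705 mod 4 = 1; sign now +1
(41705/1653) = (380/1653)   [reduce mod 1653]
380 = 2^2·95; (2/1653) = -1 since 1653 mod 8 = 5, so (380/1653) = (-1)^2·(95/1653); sign now +1
reciprocity: (95/1653) = +1·(1653/95) since 95 mod 4 = 3, 1653 mod 4 = 1; sign now +1
(1653/95) = (38/95)   [reduce mod 95]
38 = 2^1·19; (2/95) = +1 since 95 mod 8 = 7, so (38/95) = (+1)^1·(19/95); sign now +1
reciprocity: (19/95) = -1·(95/19) since 19 mod 4 = 3, 95 mod 4 = 3; sign now -1
(95/19) = (0/19)   [reduce mod 19]
(0/19) = 0   [gcd(a, n) > 1]; final value = 0

0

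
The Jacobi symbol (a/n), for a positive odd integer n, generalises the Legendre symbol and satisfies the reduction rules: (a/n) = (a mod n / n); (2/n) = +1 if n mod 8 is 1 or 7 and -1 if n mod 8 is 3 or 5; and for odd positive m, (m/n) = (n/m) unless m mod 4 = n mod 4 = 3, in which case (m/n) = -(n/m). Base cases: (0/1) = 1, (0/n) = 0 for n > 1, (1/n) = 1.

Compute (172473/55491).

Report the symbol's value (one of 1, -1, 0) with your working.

(172473/55491) = (6000/55491)   [reduce mod 55491]
6000 = 2^4·375; (2/55491) = -1 since 55491 mod 8 = 3, so (6000/55491) = (-1)^4·(375/55491); sign now +1
reciprocity: (375/55491) = -1·(55491/375) since 375 mod 4 = 3, 55491 mod 4 = 3; sign now -1
(55491/375) = (366/375)   [reduce mod 375]
366 = 2^1·183; (2/375) = +1 since 375 mod 8 = 7, so (366/375) = (+1)^1·(183/375); sign now -1
reciprocity: (183/375) = -1·(375/183) since 183 mod 4 = 3, 375 mod 4 = 3; sign now +1
(375/183) = (9/183)   [reduce mod 183]
reciprocity: (9/183) = +1·(183/9) since 9 mod 4 = 1, 183 mod 4 = 3; sign now +1
(183/9) = (3/9)   [reduce mod 9]
reciprocity: (3/9) = +1·(9/3) since 3 mod 4 = 3, 9 mod 4 = 1; sign now +1
(9/3) = (0/3)   [reduce mod 3]
(0/3) = 0   [gcd(a, n) > 1]; final value = 0

0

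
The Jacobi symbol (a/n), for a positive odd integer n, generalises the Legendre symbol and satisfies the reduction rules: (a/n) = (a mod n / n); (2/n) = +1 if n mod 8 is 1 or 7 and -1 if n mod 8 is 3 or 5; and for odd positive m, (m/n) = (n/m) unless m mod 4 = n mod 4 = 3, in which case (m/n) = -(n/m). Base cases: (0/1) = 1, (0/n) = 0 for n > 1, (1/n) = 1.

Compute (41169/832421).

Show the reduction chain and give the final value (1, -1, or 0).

reciprocity: (41169/832421) = +1·(832421/41169) since 41169 mod 4 = 1, 832421 mod 4 = 1; sign now +1
(832421/41169) = (9041/41169)   [reduce mod 41169]
reciprocity: (9041/41169) = +1·(41169/9041) since 9041 mod 4 = 1, 41169 mod 4 = 1; sign now +1
(41169/9041) = (5005/9041)   [reduce mod 9041]
reciprocity: (5005/9041) = +1·(9041/5005) since 5005 mod 4 = 1, 9041 mod 4 = 1; sign now +1
(9041/5005) = (4036/5005)   [reduce mod 5005]
4036 = 2^2·1009; (2/5005) = -1 since 5005 mod 8 = 5, so (4036/5005) = (-1)^2·(1009/5005); sign now +1
reciprocity: (1009/5005) = +1·(5005/1009) since 1009 mod 4 = 1, 5005 mod 4 = 1; sign now +1
(5005/1009) = (969/1009)   [reduce mod 1009]
reciprocity: (969/1009) = +1·(1009/969) since 969 mod 4 = 1, 1009 mod 4 = 1; sign now +1
(1009/969) = (40/969)   [reduce mod 969]
40 = 2^3·5; (2/969) = +1 since 969 mod 8 = 1, so (40/969) = (+1)^3·(5/969); sign now +1
reciprocity: (5/969) = +1·(969/5) since 5 mod 4 = 1, 969 mod 4 = 1; sign now +1
(969/5) = (4/5)   [reduce mod 5]
4 = 2^2·1; (2/5) = -1 since 5 mod 8 = 5, so (4/5) = (-1)^2·(1/5); sign now +1
(1/5) = 1; final value = sign = +1

1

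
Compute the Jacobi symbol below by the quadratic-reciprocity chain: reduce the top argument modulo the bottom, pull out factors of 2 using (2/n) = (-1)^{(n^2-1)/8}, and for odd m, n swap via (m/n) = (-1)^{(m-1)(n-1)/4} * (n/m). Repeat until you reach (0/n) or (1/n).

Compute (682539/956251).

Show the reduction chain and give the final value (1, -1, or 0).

-1

reciprocity: (682539/956251) = -1·(956251/682539) since 682539 mod 4 = 3, 956251 mod 4 = 3; sign now -1
(956251/682539) = (273712/682539)   [reduce mod 682539]
273712 = 2^4·17107; (2/682539) = -1 since 682539 mod 8 = 3, so (273712/682539) = (-1)^4·(17107/682539); sign now -1
reciprocity: (17107/682539) = -1·(682539/17107) since 17107 mod 4 = 3, 682539 mod 4 = 3; sign now +1
(682539/17107) = (15366/17107)   [reduce mod 17107]
15366 = 2^1·7683; (2/17107) = -1 since 17107 mod 8 = 3, so (15366/17107) = (-1)^1·(7683/17107); sign now -1
reciprocity: (7683/17107) = -1·(17107/7683) since 7683 mod 4 = 3, 17107 mod 4 = 3; sign now +1
(17107/7683) = (1741/7683)   [reduce mod 7683]
reciprocity: (1741/7683) = +1·(7683/1741) since 1741 mod 4 = 1, 7683 mod 4 = 3; sign now +1
(7683/1741) = (719/1741)   [reduce mod 1741]
reciprocity: (719/1741) = +1·(1741/719) since 719 mod 4 = 3, 1741 mod 4 = 1; sign now +1
(1741/719) = (303/719)   [reduce mod 719]
reciprocity: (303/719) = -1·(719/303) since 303 mod 4 = 3, 719 mod 4 = 3; sign now -1
(719/303) = (113/303)   [reduce mod 303]
reciprocity: (113/303) = +1·(303/113) since 113 mod 4 = 1, 303 mod 4 = 3; sign now -1
(303/113) = (77/113)   [reduce mod 113]
reciprocity: (77/113) = +1·(113/77) since 77 mod 4 = 1, 113 mod 4 = 1; sign now -1
(113/77) = (36/77)   [reduce mod 77]
36 = 2^2·9; (2/77) = -1 since 77 mod 8 = 5, so (36/77) = (-1)^2·(9/77); sign now -1
reciprocity: (9/77) = +1·(77/9) since 9 mod 4 = 1, 77 mod 4 = 1; sign now -1
(77/9) = (5/9)   [reduce mod 9]
reciprocity: (5/9) = +1·(9/5) since 5 mod 4 = 1, 9 mod 4 = 1; sign now -1
(9/5) = (4/5)   [reduce mod 5]
4 = 2^2·1; (2/5) = -1 since 5 mod 8 = 5, so (4/5) = (-1)^2·(1/5); sign now -1
(1/5) = 1; final value = sign = -1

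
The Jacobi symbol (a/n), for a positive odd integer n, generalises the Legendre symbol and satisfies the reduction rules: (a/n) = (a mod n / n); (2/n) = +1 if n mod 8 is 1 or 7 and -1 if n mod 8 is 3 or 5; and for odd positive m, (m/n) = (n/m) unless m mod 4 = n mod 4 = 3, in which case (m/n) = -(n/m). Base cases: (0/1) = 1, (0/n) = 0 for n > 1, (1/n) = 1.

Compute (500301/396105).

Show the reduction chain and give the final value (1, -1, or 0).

0

(500301/396105): 500301 mod 396105 = 104196, so (500301/396105) = (104196/396105)
factor out 2^2: 104196 = 2^2·26049; with 396105 mod 8 = 1, (2/396105) = +1; sign now +1; continue with (26049/396105)
flip (26049/396105) -> (396105/26049): both odd, 26049 mod 4 = 1, 396105 mod 4 = 1, so the flip contributes +1; sign now +1
(396105/26049): 396105 mod 26049 = 5370, so (396105/26049) = (5370/26049)
factor out 2^1: 5370 = 2^1·2685; with 26049 mod 8 = 1, (2/26049) = +1; sign now +1; continue with (2685/26049)
flip (2685/26049) -> (26049/2685): both odd, 2685 mod 4 = 1, 26049 mod 4 = 1, so the flip contributes +1; sign now +1
(26049/2685): 26049 mod 2685 = 1884, so (26049/2685) = (1884/2685)
factor out 2^2: 1884 = 2^2·471; with 2685 mod 8 = 5, (2/2685) = -1; sign now +1; continue with (471/2685)
flip (471/2685) -> (2685/471): both odd, 471 mod 4 = 3, 2685 mod 4 = 1, so the flip contributes +1; sign now +1
(2685/471): 2685 mod 471 = 330, so (2685/471) = (330/471)
factor out 2^1: 330 = 2^1·165; with 471 mod 8 = 7, (2/471) = +1; sign now +1; continue with (165/471)
flip (165/471) -> (471/165): both odd, 165 mod 4 = 1, 471 mod 4 = 3, so the flip contributes +1; sign now +1
(471/165): 471 mod 165 = 141, so (471/165) = (141/165)
flip (141/165) -> (165/141): both odd, 141 mod 4 = 1, 165 mod 4 = 1, so the flip contributes +1; sign now +1
(165/141): 165 mod 141 = 24, so (165/141) = (24/141)
factor out 2^3: 24 = 2^3·3; with 141 mod 8 = 5, (2/141) = -1; sign now -1; continue with (3/141)
flip (3/141) -> (141/3): both odd, 3 mod 4 = 3, 141 mod 4 = 1, so the flip contributes +1; sign now -1
(141/3): 141 mod 3 = 0, so (141/3) = (0/3)
reached (0/3); gcd(a, n) > 1, so (0/3) = 0 and the symbol is 0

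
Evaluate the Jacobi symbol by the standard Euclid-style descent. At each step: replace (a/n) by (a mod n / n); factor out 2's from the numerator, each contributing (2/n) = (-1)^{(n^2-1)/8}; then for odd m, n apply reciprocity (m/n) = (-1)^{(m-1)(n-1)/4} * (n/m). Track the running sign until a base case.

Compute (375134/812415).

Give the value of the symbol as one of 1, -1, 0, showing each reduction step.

-1

375134 = 2^1·187567; (2/812415) = +1 since 812415 mod 8 = 7, so (375134/812415) = (+1)^1·(187567/812415); sign now +1
reciprocity: (187567/812415) = -1·(812415/187567) since 187567 mod 4 = 3, 812415 mod 4 = 3; sign now -1
(812415/187567) = (62147/187567)   [reduce mod 187567]
reciprocity: (62147/187567) = -1·(187567/62147) since 62147 mod 4 = 3, 187567 mod 4 = 3; sign now +1
(187567/62147) = (1126/62147)   [reduce mod 62147]
1126 = 2^1·563; (2/62147) = -1 since 62147 mod 8 = 3, so (1126/62147) = (-1)^1·(563/62147); sign now -1
reciprocity: (563/62147) = -1·(62147/563) since 563 mod 4 = 3, 62147 mod 4 = 3; sign now +1
(62147/563) = (217/563)   [reduce mod 563]
reciprocity: (217/563) = +1·(563/217) since 217 mod 4 = 1, 563 mod 4 = 3; sign now +1
(563/217) = (129/217)   [reduce mod 217]
reciprocity: (129/217) = +1·(217/129) since 129 mod 4 = 1, 217 mod 4 = 1; sign now +1
(217/129) = (88/129)   [reduce mod 129]
88 = 2^3·11; (2/129) = +1 since 129 mod 8 = 1, so (88/129) = (+1)^3·(11/129); sign now +1
reciprocity: (11/129) = +1·(129/11) since 11 mod 4 = 3, 129 mod 4 = 1; sign now +1
(129/11) = (8/11)   [reduce mod 11]
8 = 2^3·1; (2/11) = -1 since 11 mod 8 = 3, so (8/11) = (-1)^3·(1/11); sign now -1
(1/11) = 1; final value = sign = -1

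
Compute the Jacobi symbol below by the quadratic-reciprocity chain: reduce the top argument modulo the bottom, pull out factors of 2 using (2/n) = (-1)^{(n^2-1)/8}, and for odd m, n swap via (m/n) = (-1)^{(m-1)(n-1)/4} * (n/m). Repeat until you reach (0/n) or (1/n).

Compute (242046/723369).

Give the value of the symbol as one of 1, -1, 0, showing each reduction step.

0

242046 = 2^1·121023; (2/723369) = +1 since 723369 mod 8 = 1, so (242046/723369) = (+1)^1·(121023/723369); sign now +1
reciprocity: (121023/723369) = +1·(723369/121023) since 121023 mod 4 = 3, 723369 mod 4 = 1; sign now +1
(723369/121023) = (118254/121023)   [reduce mod 121023]
118254 = 2^1·59127; (2/121023) = +1 since 121023 mod 8 = 7, so (118254/121023) = (+1)^1·(59127/121023); sign now +1
reciprocity: (59127/121023) = -1·(121023/59127) since 59127 mod 4 = 3, 121023 mod 4 = 3; sign now -1
(121023/59127) = (2769/59127)   [reduce mod 59127]
reciprocity: (2769/59127) = +1·(59127/2769) since 2769 mod 4 = 1, 59127 mod 4 = 3; sign now -1
(59127/2769) = (978/2769)   [reduce mod 2769]
978 = 2^1·489; (2/2769) = +1 since 2769 mod 8 = 1, so (978/2769) = (+1)^1·(489/2769); sign now -1
reciprocity: (489/2769) = +1·(2769/489) since 489 mod 4 = 1, 2769 mod 4 = 1; sign now -1
(2769/489) = (324/489)   [reduce mod 489]
324 = 2^2·81; (2/489) = +1 since 489 mod 8 = 1, so (324/489) = (+1)^2·(81/489); sign now -1
reciprocity: (81/489) = +1·(489/81) since 81 mod 4 = 1, 489 mod 4 = 1; sign now -1
(489/81) = (3/81)   [reduce mod 81]
reciprocity: (3/81) = +1·(81/3) since 3 mod 4 = 3, 81 mod 4 = 1; sign now -1
(81/3) = (0/3)   [reduce mod 3]
(0/3) = 0   [gcd(a, n) > 1]; final value = 0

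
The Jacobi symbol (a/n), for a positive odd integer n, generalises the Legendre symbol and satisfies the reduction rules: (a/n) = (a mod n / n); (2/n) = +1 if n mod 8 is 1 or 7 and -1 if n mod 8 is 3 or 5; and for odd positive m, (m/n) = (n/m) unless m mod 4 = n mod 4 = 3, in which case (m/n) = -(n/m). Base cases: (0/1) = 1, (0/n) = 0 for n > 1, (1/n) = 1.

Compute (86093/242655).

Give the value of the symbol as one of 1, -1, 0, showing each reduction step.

0

reciprocity: (86093/242655) = +1·(242655/86093) since 86093 mod 4 = 1, 242655 mod 4 = 3; sign now +1
(242655/86093) = (70469/86093)   [reduce mod 86093]
reciprocity: (70469/86093) = +1·(86093/70469) since 70469 mod 4 = 1, 86093 mod 4 = 1; sign now +1
(86093/70469) = (15624/70469)   [reduce mod 70469]
15624 = 2^3·1953; (2/70469) = -1 since 70469 mod 8 = 5, so (15624/70469) = (-1)^3·(1953/70469); sign now -1
reciprocity: (1953/70469) = +1·(70469/1953) since 1953 mod 4 = 1, 70469 mod 4 = 1; sign now -1
(70469/1953) = (161/1953)   [reduce mod 1953]
reciprocity: (161/1953) = +1·(1953/161) since 161 mod 4 = 1, 1953 mod 4 = 1; sign now -1
(1953/161) = (21/161)   [reduce mod 161]
reciprocity: (21/161) = +1·(161/21) since 21 mod 4 = 1, 161 mod 4 = 1; sign now -1
(161/21) = (14/21)   [reduce mod 21]
14 = 2^1·7; (2/21) = -1 since 21 mod 8 = 5, so (14/21) = (-1)^1·(7/21); sign now +1
reciprocity: (7/21) = +1·(21/7) since 7 mod 4 = 3, 21 mod 4 = 1; sign now +1
(21/7) = (0/7)   [reduce mod 7]
(0/7) = 0   [gcd(a, n) > 1]; final value = 0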